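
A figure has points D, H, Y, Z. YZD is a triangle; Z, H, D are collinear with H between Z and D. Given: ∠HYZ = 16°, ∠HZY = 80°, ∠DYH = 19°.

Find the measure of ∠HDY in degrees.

∠HDY = 65°

1. ∠YHZ = 84°  [△YZH]
2. ∠DHY = 96°  [linear pair at H on ZD]
3. ∠HDY = 65°  [△YHD]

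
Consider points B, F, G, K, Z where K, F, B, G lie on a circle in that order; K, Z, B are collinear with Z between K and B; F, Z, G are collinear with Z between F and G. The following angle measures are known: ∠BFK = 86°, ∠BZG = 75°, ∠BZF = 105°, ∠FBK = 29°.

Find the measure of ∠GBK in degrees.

1. ∠BKF = 65°  [△KFB]
2. ∠BGF = 65°  [same arc FB]
3. ∠GBK = 40°  [△BZG]

∠GBK = 40°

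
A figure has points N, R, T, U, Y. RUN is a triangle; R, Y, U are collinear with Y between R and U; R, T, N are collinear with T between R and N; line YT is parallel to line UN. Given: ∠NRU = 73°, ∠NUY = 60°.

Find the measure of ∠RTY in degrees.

∠RTY = 47°

1. ∠NUR = 60°  [Y on ray UR]
2. ∠RNU = 47°  [△RUN]
3. ∠RTY = 47°  [YT∥UN, corresponding at T]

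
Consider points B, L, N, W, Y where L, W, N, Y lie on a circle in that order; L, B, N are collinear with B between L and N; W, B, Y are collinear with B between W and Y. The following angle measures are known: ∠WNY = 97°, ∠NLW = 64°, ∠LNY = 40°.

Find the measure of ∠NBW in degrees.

1. ∠WLY = 83°  [cyclic LWNY, opposite ∠L+∠N]
2. ∠NYW = 64°  [same arc WN]
3. ∠LWY = 40°  [same arc LY]
4. ∠LYW = 57°  [△LWY]
5. ∠NWY = 19°  [△WNY]
6. ∠LNW = 57°  [same arc LW]
7. ∠NBW = 104°  [△WBN]

∠NBW = 104°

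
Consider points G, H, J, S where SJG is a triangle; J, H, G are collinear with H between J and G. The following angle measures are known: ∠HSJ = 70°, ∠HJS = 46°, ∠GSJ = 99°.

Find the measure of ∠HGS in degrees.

∠HGS = 35°

1. ∠GJS = 46°  [H on ray JG]
2. ∠JGS = 35°  [△SJG]
3. ∠HGS = 35°  [H on ray GJ]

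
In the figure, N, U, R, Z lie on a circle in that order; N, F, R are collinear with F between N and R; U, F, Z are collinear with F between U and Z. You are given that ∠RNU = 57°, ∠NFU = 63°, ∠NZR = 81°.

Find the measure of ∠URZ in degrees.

1. ∠RZU = 57°  [same arc UR]
2. ∠RFU = 117°  [linear pair at F on NR]
3. ∠NUR = 99°  [cyclic NURZ, opposite ∠U+∠Z]
4. ∠NRU = 24°  [△NUR]
5. ∠RUZ = 39°  [△UFR]
6. ∠URZ = 84°  [△URZ]

∠URZ = 84°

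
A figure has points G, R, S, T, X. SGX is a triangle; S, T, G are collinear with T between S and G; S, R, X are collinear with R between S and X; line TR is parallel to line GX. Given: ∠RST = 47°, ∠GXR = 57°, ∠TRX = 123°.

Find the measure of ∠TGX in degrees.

∠TGX = 76°

1. ∠GSX = 47°  [T on SG, R on SX]
2. ∠GXS = 57°  [R on ray XS]
3. ∠SGX = 76°  [△SGX]
4. ∠TGX = 76°  [T on ray GS]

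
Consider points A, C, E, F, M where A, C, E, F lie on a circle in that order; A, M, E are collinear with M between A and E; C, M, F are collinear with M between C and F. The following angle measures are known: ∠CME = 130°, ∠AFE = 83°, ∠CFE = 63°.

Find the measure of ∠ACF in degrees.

∠ACF = 67°

1. ∠AMC = 50°  [linear pair at M on AE]
2. ∠CAE = 63°  [same arc CE]
3. ∠ACF = 67°  [△AMC]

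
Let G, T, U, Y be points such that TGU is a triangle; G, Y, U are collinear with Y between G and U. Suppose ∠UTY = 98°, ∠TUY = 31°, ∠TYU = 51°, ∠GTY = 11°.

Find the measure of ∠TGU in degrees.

1. ∠GYT = 129°  [linear pair at Y on GU]
2. ∠TGY = 40°  [△TGY]
3. ∠TGU = 40°  [Y on ray GU]

∠TGU = 40°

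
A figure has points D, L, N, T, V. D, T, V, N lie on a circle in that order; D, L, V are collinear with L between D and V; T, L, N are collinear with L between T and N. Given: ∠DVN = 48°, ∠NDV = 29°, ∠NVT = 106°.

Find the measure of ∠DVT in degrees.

∠DVT = 58°

1. ∠DTN = 48°  [same arc DN]
2. ∠NDT = 74°  [cyclic DTVN, opposite ∠D+∠V]
3. ∠DNT = 58°  [△DTN]
4. ∠DVT = 58°  [same arc DT]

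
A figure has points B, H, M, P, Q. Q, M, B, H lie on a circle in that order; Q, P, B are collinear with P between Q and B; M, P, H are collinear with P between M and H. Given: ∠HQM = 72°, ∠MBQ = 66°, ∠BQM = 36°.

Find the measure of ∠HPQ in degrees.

1. ∠HBM = 108°  [cyclic QMBH, opposite ∠Q+∠B]
2. ∠MHQ = 66°  [same arc QM]
3. ∠BHM = 36°  [same arc MB]
4. ∠BMH = 36°  [△MBH]
5. ∠BQH = 36°  [same arc BH]
6. ∠HPQ = 78°  [△QPH]

∠HPQ = 78°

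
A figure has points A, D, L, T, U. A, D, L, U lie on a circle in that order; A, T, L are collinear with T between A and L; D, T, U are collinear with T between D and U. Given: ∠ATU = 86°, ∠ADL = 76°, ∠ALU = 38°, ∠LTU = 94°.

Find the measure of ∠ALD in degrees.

1. ∠ADU = 38°  [same arc AU]
2. ∠ATD = 94°  [vertical angles at T]
3. ∠DAL = 48°  [△ATD]
4. ∠ALD = 56°  [△ADL]

∠ALD = 56°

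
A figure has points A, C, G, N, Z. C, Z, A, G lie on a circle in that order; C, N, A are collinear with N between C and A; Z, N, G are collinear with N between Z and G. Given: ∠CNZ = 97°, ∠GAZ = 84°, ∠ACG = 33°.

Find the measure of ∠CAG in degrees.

∠CAG = 20°

1. ∠ANG = 97°  [vertical angles at N]
2. ∠AZG = 33°  [same arc AG]
3. ∠AGZ = 63°  [△ZAG]
4. ∠CAG = 20°  [△ANG]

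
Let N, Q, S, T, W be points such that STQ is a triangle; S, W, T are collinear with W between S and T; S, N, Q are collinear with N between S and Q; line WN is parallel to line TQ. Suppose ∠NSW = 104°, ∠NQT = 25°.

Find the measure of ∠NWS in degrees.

∠NWS = 51°

1. ∠QST = 104°  [W on ST, N on SQ]
2. ∠SQT = 25°  [N on ray QS]
3. ∠QTS = 51°  [△STQ]
4. ∠NWS = 51°  [WN∥TQ, corresponding at W]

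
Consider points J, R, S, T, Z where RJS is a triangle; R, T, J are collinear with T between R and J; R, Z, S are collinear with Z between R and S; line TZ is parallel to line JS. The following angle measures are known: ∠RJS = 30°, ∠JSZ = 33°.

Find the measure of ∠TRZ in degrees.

1. ∠JSR = 33°  [Z on ray SR]
2. ∠JRS = 117°  [△RJS]
3. ∠TRZ = 117°  [T on RJ, Z on RS]

∠TRZ = 117°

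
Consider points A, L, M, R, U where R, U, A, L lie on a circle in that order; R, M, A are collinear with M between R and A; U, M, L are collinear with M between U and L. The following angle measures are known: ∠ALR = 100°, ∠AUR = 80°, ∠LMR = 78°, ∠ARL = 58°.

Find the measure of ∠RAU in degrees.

∠RAU = 44°

1. ∠AMU = 78°  [vertical angles at M]
2. ∠AUL = 58°  [same arc AL]
3. ∠RAU = 44°  [△UMA]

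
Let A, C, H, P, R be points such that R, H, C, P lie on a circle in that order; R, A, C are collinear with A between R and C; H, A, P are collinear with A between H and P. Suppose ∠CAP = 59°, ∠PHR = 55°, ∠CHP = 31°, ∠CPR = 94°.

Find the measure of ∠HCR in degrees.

1. ∠HAR = 59°  [vertical angles at A]
2. ∠CRH = 66°  [△RAH]
3. ∠CHR = 86°  [cyclic RHCP, opposite ∠H+∠P]
4. ∠HCR = 28°  [△RHC]

∠HCR = 28°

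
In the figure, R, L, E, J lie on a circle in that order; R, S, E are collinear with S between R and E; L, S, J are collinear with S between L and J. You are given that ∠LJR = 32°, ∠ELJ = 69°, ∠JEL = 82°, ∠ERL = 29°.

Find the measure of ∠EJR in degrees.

∠EJR = 61°

1. ∠LER = 32°  [same arc RL]
2. ∠ELR = 119°  [△RLE]
3. ∠EJR = 61°  [cyclic RLEJ, opposite ∠L+∠J]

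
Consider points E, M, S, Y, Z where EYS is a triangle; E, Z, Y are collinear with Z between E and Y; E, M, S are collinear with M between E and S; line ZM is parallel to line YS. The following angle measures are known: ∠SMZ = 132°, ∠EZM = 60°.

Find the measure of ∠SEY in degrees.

1. ∠EMZ = 48°  [linear pair at M on ES]
2. ∠MEZ = 72°  [△EZM]
3. ∠SEY = 72°  [Z on EY, M on ES]

∠SEY = 72°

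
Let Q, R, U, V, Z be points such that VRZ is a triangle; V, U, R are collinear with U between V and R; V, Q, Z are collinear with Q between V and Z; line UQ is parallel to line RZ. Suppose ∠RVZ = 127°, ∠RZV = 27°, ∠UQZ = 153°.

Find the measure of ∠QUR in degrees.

1. ∠VRZ = 26°  [△VRZ]
2. ∠QUV = 26°  [UQ∥RZ, corresponding at U]
3. ∠QUR = 154°  [linear pair at U on VR]

∠QUR = 154°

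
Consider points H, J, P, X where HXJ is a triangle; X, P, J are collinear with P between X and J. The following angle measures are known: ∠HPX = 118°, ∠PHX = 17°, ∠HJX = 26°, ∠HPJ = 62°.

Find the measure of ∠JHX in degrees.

∠JHX = 109°

1. ∠HXP = 45°  [△HXP]
2. ∠HXJ = 45°  [P on ray XJ]
3. ∠JHX = 109°  [△HXJ]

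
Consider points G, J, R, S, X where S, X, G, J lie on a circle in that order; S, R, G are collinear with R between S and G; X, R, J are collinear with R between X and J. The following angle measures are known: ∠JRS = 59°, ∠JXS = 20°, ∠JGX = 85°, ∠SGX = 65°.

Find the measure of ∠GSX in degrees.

1. ∠GRX = 59°  [vertical angles at R]
2. ∠SRX = 121°  [linear pair at R on SG]
3. ∠GSX = 39°  [△SRX]

∠GSX = 39°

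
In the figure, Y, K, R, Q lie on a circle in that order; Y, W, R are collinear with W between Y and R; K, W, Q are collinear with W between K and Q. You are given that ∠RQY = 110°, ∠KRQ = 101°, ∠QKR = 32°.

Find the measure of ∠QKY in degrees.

1. ∠QYR = 32°  [same arc RQ]
2. ∠QRY = 38°  [△YRQ]
3. ∠QKY = 38°  [same arc YQ]

∠QKY = 38°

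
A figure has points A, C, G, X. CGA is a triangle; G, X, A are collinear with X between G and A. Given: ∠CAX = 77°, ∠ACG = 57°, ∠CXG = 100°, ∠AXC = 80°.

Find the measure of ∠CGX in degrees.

1. ∠CAG = 77°  [X on ray AG]
2. ∠AGC = 46°  [△CGA]
3. ∠CGX = 46°  [X on ray GA]

∠CGX = 46°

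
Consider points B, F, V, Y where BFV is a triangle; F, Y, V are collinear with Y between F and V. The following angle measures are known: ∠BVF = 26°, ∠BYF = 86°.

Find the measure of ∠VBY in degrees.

∠VBY = 60°

1. ∠BVY = 26°  [Y on ray VF]
2. ∠BYV = 94°  [linear pair at Y on FV]
3. ∠VBY = 60°  [△BYV]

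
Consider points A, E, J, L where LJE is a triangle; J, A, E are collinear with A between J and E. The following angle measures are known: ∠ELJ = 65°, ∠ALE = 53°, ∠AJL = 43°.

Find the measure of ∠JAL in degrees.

∠JAL = 125°

1. ∠EJL = 43°  [A on ray JE]
2. ∠JEL = 72°  [△LJE]
3. ∠AEL = 72°  [A on ray EJ]
4. ∠EAL = 55°  [△LAE]
5. ∠JAL = 125°  [linear pair at A on JE]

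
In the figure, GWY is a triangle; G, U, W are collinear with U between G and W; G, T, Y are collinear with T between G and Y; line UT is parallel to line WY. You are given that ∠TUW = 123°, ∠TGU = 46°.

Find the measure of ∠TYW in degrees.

1. ∠GUT = 57°  [linear pair at U on GW]
2. ∠GTU = 77°  [△GUT]
3. ∠UTY = 103°  [linear pair at T on GY]
4. ∠TYW = 77°  [UT∥WY, co-interior at Y–T]

∠TYW = 77°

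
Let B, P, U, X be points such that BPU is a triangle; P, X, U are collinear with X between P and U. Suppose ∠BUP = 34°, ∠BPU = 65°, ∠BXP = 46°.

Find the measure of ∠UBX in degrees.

∠UBX = 12°

1. ∠BUX = 34°  [X on ray UP]
2. ∠BXU = 134°  [linear pair at X on PU]
3. ∠UBX = 12°  [△BXU]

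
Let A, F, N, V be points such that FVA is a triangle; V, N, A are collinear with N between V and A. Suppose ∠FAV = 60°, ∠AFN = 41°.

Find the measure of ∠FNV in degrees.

1. ∠FAN = 60°  [N on ray AV]
2. ∠ANF = 79°  [△FNA]
3. ∠FNV = 101°  [linear pair at N on VA]

∠FNV = 101°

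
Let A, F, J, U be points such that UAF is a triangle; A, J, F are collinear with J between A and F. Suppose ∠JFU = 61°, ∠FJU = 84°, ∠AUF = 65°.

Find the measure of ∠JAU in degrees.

1. ∠AFU = 61°  [J on ray FA]
2. ∠FAU = 54°  [△UAF]
3. ∠JAU = 54°  [J on ray AF]

∠JAU = 54°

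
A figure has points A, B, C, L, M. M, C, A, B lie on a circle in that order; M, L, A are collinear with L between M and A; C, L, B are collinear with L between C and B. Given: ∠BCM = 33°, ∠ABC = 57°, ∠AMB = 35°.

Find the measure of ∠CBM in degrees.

1. ∠BAM = 33°  [same arc MB]
2. ∠ALB = 90°  [△ALB]
3. ∠BLM = 90°  [linear pair at L on MA]
4. ∠CBM = 55°  [△MLB]

∠CBM = 55°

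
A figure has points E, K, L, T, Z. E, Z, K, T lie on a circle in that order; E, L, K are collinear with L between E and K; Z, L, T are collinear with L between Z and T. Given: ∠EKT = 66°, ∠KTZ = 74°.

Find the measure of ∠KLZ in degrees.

∠KLZ = 140°

1. ∠EZT = 66°  [same arc ET]
2. ∠KEZ = 74°  [same arc ZK]
3. ∠ELZ = 40°  [△ELZ]
4. ∠KLZ = 140°  [linear pair at L on EK]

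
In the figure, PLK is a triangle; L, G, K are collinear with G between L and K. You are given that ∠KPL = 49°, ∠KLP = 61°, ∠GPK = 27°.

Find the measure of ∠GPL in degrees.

1. ∠LKP = 70°  [△PLK]
2. ∠GLP = 61°  [G on ray LK]
3. ∠GKP = 70°  [G on ray KL]
4. ∠KGP = 83°  [△PGK]
5. ∠LGP = 97°  [linear pair at G on LK]
6. ∠GPL = 22°  [△PLG]

∠GPL = 22°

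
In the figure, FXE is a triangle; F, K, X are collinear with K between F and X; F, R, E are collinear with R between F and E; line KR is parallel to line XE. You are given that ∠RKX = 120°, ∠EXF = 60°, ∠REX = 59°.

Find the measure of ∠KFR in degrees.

1. ∠FEX = 59°  [R on ray EF]
2. ∠EFX = 61°  [△FXE]
3. ∠KFR = 61°  [K on FX, R on FE]

∠KFR = 61°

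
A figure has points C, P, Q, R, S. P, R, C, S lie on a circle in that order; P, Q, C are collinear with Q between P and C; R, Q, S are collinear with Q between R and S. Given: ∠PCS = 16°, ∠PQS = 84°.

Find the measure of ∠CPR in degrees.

∠CPR = 68°

1. ∠PRS = 16°  [same arc PS]
2. ∠CQR = 84°  [vertical angles at Q]
3. ∠PQR = 96°  [linear pair at Q on PC]
4. ∠CPR = 68°  [△PQR]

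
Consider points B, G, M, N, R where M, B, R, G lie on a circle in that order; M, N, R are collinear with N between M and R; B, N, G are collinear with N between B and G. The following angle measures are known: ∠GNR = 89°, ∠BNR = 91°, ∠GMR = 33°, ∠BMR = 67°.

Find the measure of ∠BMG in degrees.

1. ∠BNM = 89°  [vertical angles at N]
2. ∠GNM = 91°  [linear pair at N on MR]
3. ∠BGM = 56°  [△MNG]
4. ∠GBM = 24°  [△MNB]
5. ∠BMG = 100°  [△MBG]

∠BMG = 100°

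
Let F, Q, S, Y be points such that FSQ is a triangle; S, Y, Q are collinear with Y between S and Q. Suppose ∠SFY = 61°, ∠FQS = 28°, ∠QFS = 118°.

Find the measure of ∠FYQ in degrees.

∠FYQ = 95°

1. ∠FSQ = 34°  [△FSQ]
2. ∠FSY = 34°  [Y on ray SQ]
3. ∠FYS = 85°  [△FSY]
4. ∠FYQ = 95°  [linear pair at Y on SQ]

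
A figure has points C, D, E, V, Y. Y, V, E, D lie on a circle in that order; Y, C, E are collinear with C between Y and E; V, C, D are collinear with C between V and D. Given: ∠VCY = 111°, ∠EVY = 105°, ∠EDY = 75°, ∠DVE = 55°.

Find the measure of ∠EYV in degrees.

∠EYV = 19°

1. ∠ECV = 69°  [linear pair at C on YE]
2. ∠VEY = 56°  [△VCE]
3. ∠EYV = 19°  [△YVE]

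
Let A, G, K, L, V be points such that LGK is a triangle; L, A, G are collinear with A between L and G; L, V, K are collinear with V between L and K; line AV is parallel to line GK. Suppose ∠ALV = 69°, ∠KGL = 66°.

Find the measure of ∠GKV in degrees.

1. ∠GLK = 69°  [A on LG, V on LK]
2. ∠GKL = 45°  [△LGK]
3. ∠GKV = 45°  [V on ray KL]

∠GKV = 45°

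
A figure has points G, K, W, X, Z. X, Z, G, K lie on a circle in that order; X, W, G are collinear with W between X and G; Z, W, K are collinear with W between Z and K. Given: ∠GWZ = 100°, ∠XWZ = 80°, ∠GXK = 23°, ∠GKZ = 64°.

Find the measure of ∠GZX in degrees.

1. ∠GZK = 23°  [same arc GK]
2. ∠GXZ = 64°  [same arc ZG]
3. ∠XGZ = 57°  [△ZWG]
4. ∠GZX = 59°  [△XZG]

∠GZX = 59°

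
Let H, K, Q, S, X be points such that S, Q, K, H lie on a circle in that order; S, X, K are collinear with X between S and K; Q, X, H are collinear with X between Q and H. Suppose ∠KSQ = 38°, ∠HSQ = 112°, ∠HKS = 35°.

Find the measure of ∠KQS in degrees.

1. ∠HQS = 35°  [same arc SH]
2. ∠QHS = 33°  [△SQH]
3. ∠QKS = 33°  [same arc SQ]
4. ∠KQS = 109°  [△SQK]

∠KQS = 109°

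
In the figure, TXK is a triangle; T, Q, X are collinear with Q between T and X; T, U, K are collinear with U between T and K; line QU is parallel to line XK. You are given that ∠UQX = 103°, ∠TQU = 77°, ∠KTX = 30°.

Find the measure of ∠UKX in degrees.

1. ∠KXT = 77°  [QU∥XK, corresponding at Q]
2. ∠TKX = 73°  [△TXK]
3. ∠UKX = 73°  [U on ray KT]

∠UKX = 73°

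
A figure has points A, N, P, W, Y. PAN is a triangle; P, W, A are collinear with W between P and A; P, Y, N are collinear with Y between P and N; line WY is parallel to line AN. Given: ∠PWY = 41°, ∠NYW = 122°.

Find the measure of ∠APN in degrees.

∠APN = 81°

1. ∠PYW = 58°  [linear pair at Y on PN]
2. ∠WPY = 81°  [△PWY]
3. ∠APN = 81°  [W on PA, Y on PN]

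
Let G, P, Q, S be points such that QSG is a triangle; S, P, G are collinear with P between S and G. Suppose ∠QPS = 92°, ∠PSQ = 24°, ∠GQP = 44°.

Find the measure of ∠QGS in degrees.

1. ∠GPQ = 88°  [linear pair at P on SG]
2. ∠PGQ = 48°  [△QPG]
3. ∠QGS = 48°  [P on ray GS]

∠QGS = 48°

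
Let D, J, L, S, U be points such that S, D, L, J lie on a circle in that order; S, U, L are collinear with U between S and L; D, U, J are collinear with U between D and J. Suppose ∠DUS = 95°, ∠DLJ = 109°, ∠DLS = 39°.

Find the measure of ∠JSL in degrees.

∠JSL = 56°

1. ∠JUL = 95°  [vertical angles at U]
2. ∠DJS = 39°  [same arc SD]
3. ∠JUS = 85°  [linear pair at U on SL]
4. ∠JSL = 56°  [△SUJ]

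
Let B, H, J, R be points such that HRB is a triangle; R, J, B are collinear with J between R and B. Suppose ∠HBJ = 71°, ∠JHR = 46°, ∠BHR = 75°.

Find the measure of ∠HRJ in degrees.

∠HRJ = 34°

1. ∠HBR = 71°  [J on ray BR]
2. ∠BRH = 34°  [△HRB]
3. ∠HRJ = 34°  [J on ray RB]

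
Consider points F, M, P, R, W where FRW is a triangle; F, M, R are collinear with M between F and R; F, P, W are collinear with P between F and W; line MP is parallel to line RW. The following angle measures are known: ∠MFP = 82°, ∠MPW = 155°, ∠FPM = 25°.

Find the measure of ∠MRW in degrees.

∠MRW = 73°

1. ∠FMP = 73°  [△FMP]
2. ∠PMR = 107°  [linear pair at M on FR]
3. ∠MRW = 73°  [MP∥RW, co-interior at R–M]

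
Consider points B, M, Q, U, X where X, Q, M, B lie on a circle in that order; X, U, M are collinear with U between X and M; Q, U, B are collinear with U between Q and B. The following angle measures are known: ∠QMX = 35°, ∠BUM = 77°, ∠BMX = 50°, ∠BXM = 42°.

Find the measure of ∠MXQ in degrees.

1. ∠QUX = 77°  [vertical angles at U]
2. ∠BQX = 50°  [same arc XB]
3. ∠MXQ = 53°  [△XUQ]

∠MXQ = 53°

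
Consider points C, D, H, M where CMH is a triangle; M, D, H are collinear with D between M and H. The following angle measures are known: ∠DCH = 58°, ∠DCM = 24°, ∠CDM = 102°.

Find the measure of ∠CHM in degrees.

∠CHM = 44°

1. ∠CDH = 78°  [linear pair at D on MH]
2. ∠CHD = 44°  [△CDH]
3. ∠CHM = 44°  [D on ray HM]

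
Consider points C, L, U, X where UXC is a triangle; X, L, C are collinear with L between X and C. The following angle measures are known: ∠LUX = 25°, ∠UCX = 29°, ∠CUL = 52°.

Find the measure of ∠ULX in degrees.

∠ULX = 81°

1. ∠LCU = 29°  [L on ray CX]
2. ∠CLU = 99°  [△ULC]
3. ∠ULX = 81°  [linear pair at L on XC]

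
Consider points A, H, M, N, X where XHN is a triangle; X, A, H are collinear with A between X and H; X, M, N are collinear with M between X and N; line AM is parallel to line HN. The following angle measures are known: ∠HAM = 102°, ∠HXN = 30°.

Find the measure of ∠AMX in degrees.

1. ∠MAX = 78°  [linear pair at A on XH]
2. ∠AXM = 30°  [A on XH, M on XN]
3. ∠AMX = 72°  [△XAM]

∠AMX = 72°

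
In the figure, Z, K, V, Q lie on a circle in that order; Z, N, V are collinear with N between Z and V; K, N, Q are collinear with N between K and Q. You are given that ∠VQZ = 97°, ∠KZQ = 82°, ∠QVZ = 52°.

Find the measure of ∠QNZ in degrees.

∠QNZ = 103°

1. ∠QZV = 31°  [△ZVQ]
2. ∠QKZ = 52°  [same arc ZQ]
3. ∠KQZ = 46°  [△ZKQ]
4. ∠QNZ = 103°  [△ZNQ]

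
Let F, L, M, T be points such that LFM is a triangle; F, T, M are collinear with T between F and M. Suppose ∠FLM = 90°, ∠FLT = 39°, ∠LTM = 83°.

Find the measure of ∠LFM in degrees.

∠LFM = 44°

1. ∠FTL = 97°  [linear pair at T on FM]
2. ∠LFT = 44°  [△LFT]
3. ∠LFM = 44°  [T on ray FM]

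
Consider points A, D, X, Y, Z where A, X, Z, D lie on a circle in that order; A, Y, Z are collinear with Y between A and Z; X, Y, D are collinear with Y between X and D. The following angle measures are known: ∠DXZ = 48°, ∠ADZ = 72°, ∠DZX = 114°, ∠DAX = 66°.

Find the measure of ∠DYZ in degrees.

∠DYZ = 102°

1. ∠DAZ = 48°  [same arc ZD]
2. ∠XDZ = 18°  [△XZD]
3. ∠AZD = 60°  [△AZD]
4. ∠DYZ = 102°  [△ZYD]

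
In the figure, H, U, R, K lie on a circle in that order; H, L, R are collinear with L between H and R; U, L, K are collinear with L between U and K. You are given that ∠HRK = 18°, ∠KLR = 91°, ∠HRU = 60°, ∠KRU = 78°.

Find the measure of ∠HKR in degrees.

∠HKR = 131°

1. ∠HLK = 89°  [linear pair at L on HR]
2. ∠HKU = 60°  [same arc HU]
3. ∠KHR = 31°  [△HLK]
4. ∠HKR = 131°  [△HRK]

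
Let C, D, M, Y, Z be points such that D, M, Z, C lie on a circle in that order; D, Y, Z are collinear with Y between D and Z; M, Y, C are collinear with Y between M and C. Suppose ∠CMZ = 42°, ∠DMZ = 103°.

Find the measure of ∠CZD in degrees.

1. ∠CDZ = 42°  [same arc ZC]
2. ∠DCZ = 77°  [cyclic DMZC, opposite ∠M+∠C]
3. ∠CZD = 61°  [△DZC]

∠CZD = 61°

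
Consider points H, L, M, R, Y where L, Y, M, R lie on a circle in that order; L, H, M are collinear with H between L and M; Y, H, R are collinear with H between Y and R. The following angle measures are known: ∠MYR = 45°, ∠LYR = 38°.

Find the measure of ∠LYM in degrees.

1. ∠MLR = 45°  [same arc MR]
2. ∠LMR = 38°  [same arc LR]
3. ∠LRM = 97°  [△LMR]
4. ∠LYM = 83°  [cyclic LYMR, opposite ∠Y+∠R]

∠LYM = 83°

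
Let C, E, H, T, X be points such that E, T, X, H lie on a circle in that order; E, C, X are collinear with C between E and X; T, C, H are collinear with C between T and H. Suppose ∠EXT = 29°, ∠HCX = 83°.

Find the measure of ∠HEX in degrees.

1. ∠EHT = 29°  [same arc ET]
2. ∠ECH = 97°  [linear pair at C on EX]
3. ∠HEX = 54°  [△ECH]

∠HEX = 54°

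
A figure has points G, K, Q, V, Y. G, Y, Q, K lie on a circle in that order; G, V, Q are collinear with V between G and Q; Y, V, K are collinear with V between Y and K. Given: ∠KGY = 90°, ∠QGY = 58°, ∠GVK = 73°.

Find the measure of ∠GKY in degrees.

1. ∠KQY = 90°  [cyclic GYQK, opposite ∠G+∠Q]
2. ∠QKY = 58°  [same arc YQ]
3. ∠QVY = 73°  [vertical angles at V]
4. ∠KYQ = 32°  [△YQK]
5. ∠GQY = 75°  [△YVQ]
6. ∠GKY = 75°  [same arc GY]

∠GKY = 75°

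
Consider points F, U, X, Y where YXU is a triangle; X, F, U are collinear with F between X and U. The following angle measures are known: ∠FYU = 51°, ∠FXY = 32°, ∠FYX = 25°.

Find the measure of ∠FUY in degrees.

1. ∠XFY = 123°  [△YXF]
2. ∠UFY = 57°  [linear pair at F on XU]
3. ∠FUY = 72°  [△YFU]

∠FUY = 72°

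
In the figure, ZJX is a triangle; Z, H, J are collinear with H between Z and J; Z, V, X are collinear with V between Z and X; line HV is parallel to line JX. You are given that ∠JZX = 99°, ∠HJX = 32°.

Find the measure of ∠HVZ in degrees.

1. ∠XJZ = 32°  [H on ray JZ]
2. ∠JXZ = 49°  [△ZJX]
3. ∠HVZ = 49°  [HV∥JX, corresponding at V]

∠HVZ = 49°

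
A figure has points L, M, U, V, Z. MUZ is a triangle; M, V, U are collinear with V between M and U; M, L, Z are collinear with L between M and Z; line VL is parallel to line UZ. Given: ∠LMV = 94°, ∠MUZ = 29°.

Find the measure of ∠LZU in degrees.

∠LZU = 57°

1. ∠UMZ = 94°  [V on MU, L on MZ]
2. ∠MZU = 57°  [△MUZ]
3. ∠LZU = 57°  [L on ray ZM]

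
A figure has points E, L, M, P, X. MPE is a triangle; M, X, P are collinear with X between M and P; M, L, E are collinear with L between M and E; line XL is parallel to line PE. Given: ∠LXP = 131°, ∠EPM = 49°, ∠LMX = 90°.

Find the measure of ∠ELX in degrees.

1. ∠LXM = 49°  [linear pair at X on MP]
2. ∠MLX = 41°  [△MXL]
3. ∠ELX = 139°  [linear pair at L on ME]

∠ELX = 139°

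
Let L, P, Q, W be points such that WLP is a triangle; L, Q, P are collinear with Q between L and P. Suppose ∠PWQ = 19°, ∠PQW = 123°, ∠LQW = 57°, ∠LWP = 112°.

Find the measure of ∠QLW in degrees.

∠QLW = 30°

1. ∠QPW = 38°  [△WQP]
2. ∠LPW = 38°  [Q on ray PL]
3. ∠PLW = 30°  [△WLP]
4. ∠QLW = 30°  [Q on ray LP]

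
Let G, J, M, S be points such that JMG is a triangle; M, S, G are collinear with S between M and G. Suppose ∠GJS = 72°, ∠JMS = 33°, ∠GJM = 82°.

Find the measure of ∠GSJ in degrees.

1. ∠GMJ = 33°  [S on ray MG]
2. ∠JGM = 65°  [△JMG]
3. ∠JGS = 65°  [S on ray GM]
4. ∠GSJ = 43°  [△JSG]

∠GSJ = 43°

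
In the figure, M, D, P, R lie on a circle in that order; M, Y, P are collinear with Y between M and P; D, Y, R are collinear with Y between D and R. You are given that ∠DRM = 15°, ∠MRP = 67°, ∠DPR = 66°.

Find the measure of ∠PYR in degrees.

1. ∠DPM = 15°  [same arc MD]
2. ∠MDP = 113°  [cyclic MDPR, opposite ∠D+∠R]
3. ∠DMR = 114°  [cyclic MDPR, opposite ∠M+∠P]
4. ∠DMP = 52°  [△MDP]
5. ∠MDR = 51°  [△MDR]
6. ∠DRP = 52°  [same arc DP]
7. ∠MPR = 51°  [same arc MR]
8. ∠PYR = 77°  [△PYR]

∠PYR = 77°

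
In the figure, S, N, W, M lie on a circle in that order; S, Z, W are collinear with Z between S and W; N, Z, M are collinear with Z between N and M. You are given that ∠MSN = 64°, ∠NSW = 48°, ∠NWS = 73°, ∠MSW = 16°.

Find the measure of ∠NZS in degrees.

1. ∠NMS = 73°  [same arc SN]
2. ∠MNS = 43°  [△SNM]
3. ∠NZS = 89°  [△SZN]

∠NZS = 89°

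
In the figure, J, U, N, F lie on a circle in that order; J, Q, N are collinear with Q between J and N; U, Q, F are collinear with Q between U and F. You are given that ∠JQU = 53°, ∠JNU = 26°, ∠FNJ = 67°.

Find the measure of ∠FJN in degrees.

∠FJN = 27°

1. ∠FQN = 53°  [vertical angles at Q]
2. ∠JFU = 26°  [same arc JU]
3. ∠FQJ = 127°  [linear pair at Q on JN]
4. ∠FJN = 27°  [△JQF]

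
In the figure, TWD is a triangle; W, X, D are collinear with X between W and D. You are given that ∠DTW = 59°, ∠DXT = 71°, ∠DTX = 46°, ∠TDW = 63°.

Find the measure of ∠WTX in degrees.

1. ∠DWT = 58°  [△TWD]
2. ∠TXW = 109°  [linear pair at X on WD]
3. ∠TWX = 58°  [X on ray WD]
4. ∠WTX = 13°  [△TWX]

∠WTX = 13°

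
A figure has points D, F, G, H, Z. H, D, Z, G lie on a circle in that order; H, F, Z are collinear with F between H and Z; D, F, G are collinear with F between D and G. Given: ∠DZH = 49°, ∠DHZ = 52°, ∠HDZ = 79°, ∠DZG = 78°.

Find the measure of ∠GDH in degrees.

∠GDH = 29°

1. ∠DGH = 49°  [same arc HD]
2. ∠DHG = 102°  [cyclic HDZG, opposite ∠H+∠Z]
3. ∠GDH = 29°  [△HDG]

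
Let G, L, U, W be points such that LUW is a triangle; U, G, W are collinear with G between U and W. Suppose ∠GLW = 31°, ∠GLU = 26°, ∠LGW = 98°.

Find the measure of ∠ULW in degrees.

1. ∠GWL = 51°  [△LGW]
2. ∠LGU = 82°  [linear pair at G on UW]
3. ∠LWU = 51°  [G on ray WU]
4. ∠GUL = 72°  [△LUG]
5. ∠LUW = 72°  [G on ray UW]
6. ∠ULW = 57°  [△LUW]

∠ULW = 57°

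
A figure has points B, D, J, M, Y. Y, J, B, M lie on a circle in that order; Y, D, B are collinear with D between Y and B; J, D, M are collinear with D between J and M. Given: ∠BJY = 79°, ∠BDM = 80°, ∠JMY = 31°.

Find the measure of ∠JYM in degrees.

∠JYM = 119°

1. ∠BMY = 101°  [cyclic YJBM, opposite ∠J+∠M]
2. ∠MDY = 100°  [linear pair at D on YB]
3. ∠BYM = 49°  [△YDM]
4. ∠MBY = 30°  [△YBM]
5. ∠MJY = 30°  [same arc YM]
6. ∠JYM = 119°  [△YJM]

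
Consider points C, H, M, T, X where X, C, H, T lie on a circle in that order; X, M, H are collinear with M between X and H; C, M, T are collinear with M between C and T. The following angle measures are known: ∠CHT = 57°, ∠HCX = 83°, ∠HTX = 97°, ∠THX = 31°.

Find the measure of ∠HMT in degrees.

1. ∠CXT = 123°  [cyclic XCHT, opposite ∠X+∠H]
2. ∠HXT = 52°  [△XHT]
3. ∠TCX = 31°  [same arc XT]
4. ∠CTX = 26°  [△XCT]
5. ∠TMX = 102°  [△XMT]
6. ∠HMT = 78°  [linear pair at M on XH]

∠HMT = 78°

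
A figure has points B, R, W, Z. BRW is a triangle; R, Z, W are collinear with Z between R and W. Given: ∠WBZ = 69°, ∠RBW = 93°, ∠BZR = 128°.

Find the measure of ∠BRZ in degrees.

∠BRZ = 28°

1. ∠BZW = 52°  [linear pair at Z on RW]
2. ∠BWZ = 59°  [△BZW]
3. ∠BWR = 59°  [Z on ray WR]
4. ∠BRW = 28°  [△BRW]
5. ∠BRZ = 28°  [Z on ray RW]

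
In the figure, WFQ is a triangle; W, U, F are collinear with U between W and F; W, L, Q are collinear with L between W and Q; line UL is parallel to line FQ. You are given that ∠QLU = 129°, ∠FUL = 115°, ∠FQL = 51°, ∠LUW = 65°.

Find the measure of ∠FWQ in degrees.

1. ∠FQW = 51°  [L on ray QW]
2. ∠QFW = 65°  [UL∥FQ, corresponding at U]
3. ∠FWQ = 64°  [△WFQ]

∠FWQ = 64°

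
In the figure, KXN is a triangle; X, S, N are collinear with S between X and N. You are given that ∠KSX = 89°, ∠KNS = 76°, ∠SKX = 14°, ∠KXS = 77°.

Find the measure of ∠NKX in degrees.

∠NKX = 27°

1. ∠KNX = 76°  [S on ray NX]
2. ∠KXN = 77°  [S on ray XN]
3. ∠NKX = 27°  [△KXN]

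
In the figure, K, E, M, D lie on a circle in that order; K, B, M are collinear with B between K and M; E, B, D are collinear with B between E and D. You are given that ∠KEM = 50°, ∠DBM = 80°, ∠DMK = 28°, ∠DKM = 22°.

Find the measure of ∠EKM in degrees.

1. ∠EBK = 80°  [vertical angles at B]
2. ∠DEK = 28°  [same arc KD]
3. ∠EKM = 72°  [△KBE]

∠EKM = 72°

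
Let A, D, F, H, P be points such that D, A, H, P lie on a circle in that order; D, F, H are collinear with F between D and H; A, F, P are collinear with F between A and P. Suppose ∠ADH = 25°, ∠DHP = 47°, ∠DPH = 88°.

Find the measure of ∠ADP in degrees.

∠ADP = 70°

1. ∠APH = 25°  [same arc AH]
2. ∠HDP = 45°  [△DHP]
3. ∠HAP = 45°  [same arc HP]
4. ∠AHP = 110°  [△AHP]
5. ∠ADP = 70°  [cyclic DAHP, opposite ∠D+∠H]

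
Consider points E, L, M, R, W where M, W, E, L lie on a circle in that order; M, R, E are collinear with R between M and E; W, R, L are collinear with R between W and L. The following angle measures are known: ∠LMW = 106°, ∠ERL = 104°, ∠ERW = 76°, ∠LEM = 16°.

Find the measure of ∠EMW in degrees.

1. ∠MRW = 104°  [vertical angles at R]
2. ∠LWM = 16°  [same arc ML]
3. ∠EMW = 60°  [△MRW]

∠EMW = 60°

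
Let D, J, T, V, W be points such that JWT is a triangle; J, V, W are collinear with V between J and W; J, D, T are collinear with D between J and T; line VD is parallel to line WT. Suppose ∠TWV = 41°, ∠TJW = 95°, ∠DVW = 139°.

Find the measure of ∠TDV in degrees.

∠TDV = 136°

1. ∠JWT = 41°  [V on ray WJ]
2. ∠JTW = 44°  [△JWT]
3. ∠JDV = 44°  [VD∥WT, corresponding at D]
4. ∠TDV = 136°  [linear pair at D on JT]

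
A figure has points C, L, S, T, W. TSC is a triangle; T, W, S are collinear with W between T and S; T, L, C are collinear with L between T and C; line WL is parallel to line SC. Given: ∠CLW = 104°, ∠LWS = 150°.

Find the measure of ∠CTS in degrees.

1. ∠TLW = 76°  [linear pair at L on TC]
2. ∠LWT = 30°  [linear pair at W on TS]
3. ∠LTW = 74°  [△TWL]
4. ∠CTS = 74°  [W on TS, L on TC]

∠CTS = 74°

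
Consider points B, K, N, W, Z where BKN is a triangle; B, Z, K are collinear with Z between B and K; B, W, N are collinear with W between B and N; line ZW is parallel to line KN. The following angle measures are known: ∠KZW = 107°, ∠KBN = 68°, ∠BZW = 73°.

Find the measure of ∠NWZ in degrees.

∠NWZ = 141°

1. ∠WBZ = 68°  [Z on BK, W on BN]
2. ∠BWZ = 39°  [△BZW]
3. ∠NWZ = 141°  [linear pair at W on BN]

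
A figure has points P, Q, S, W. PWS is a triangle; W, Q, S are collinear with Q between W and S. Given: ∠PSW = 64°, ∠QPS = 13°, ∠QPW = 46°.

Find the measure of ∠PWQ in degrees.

∠PWQ = 57°

1. ∠PSQ = 64°  [Q on ray SW]
2. ∠PQS = 103°  [△PQS]
3. ∠PQW = 77°  [linear pair at Q on WS]
4. ∠PWQ = 57°  [△PWQ]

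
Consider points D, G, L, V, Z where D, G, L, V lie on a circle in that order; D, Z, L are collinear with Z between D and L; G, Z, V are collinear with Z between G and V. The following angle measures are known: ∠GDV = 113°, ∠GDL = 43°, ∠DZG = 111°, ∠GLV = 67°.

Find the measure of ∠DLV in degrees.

∠DLV = 26°

1. ∠GVL = 43°  [same arc GL]
2. ∠LZV = 111°  [vertical angles at Z]
3. ∠DLV = 26°  [△LZV]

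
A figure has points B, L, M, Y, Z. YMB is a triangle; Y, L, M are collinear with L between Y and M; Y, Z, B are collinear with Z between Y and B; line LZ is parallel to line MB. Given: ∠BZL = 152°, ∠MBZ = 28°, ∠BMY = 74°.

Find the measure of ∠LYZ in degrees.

1. ∠LZY = 28°  [linear pair at Z on YB]
2. ∠YLZ = 74°  [LZ∥MB, corresponding at L]
3. ∠LYZ = 78°  [△YLZ]

∠LYZ = 78°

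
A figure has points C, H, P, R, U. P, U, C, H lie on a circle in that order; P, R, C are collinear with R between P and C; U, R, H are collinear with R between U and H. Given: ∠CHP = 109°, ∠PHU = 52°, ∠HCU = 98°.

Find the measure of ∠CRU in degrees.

∠CRU = 103°

1. ∠CUP = 71°  [cyclic PUCH, opposite ∠U+∠H]
2. ∠PCU = 52°  [same arc PU]
3. ∠HPU = 82°  [cyclic PUCH, opposite ∠P+∠C]
4. ∠CPU = 57°  [△PUC]
5. ∠HUP = 46°  [△PUH]
6. ∠PRU = 77°  [△PRU]
7. ∠CRU = 103°  [linear pair at R on PC]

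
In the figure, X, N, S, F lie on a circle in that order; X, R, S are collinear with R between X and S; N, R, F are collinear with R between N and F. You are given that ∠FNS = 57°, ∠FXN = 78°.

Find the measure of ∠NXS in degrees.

1. ∠FSN = 102°  [cyclic XNSF, opposite ∠X+∠S]
2. ∠NFS = 21°  [△NSF]
3. ∠NXS = 21°  [same arc NS]

∠NXS = 21°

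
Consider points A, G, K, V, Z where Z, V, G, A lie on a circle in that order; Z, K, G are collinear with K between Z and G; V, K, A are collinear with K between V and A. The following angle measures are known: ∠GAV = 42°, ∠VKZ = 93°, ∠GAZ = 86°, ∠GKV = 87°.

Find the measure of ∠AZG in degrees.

1. ∠AKG = 93°  [vertical angles at K]
2. ∠AGZ = 45°  [△GKA]
3. ∠AZG = 49°  [△ZGA]

∠AZG = 49°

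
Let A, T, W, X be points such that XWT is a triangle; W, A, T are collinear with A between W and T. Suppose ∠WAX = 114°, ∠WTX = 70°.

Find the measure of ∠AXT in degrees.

1. ∠TAX = 66°  [linear pair at A on WT]
2. ∠ATX = 70°  [A on ray TW]
3. ∠AXT = 44°  [△XAT]

∠AXT = 44°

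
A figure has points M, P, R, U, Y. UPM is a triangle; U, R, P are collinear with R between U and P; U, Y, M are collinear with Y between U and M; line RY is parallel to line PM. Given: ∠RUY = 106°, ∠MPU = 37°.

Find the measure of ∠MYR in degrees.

∠MYR = 143°

1. ∠MUP = 106°  [R on UP, Y on UM]
2. ∠PMU = 37°  [△UPM]
3. ∠RYU = 37°  [RY∥PM, corresponding at Y]
4. ∠MYR = 143°  [linear pair at Y on UM]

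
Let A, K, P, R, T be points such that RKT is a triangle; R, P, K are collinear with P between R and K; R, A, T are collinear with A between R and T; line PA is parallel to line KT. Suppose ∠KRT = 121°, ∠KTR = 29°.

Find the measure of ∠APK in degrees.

1. ∠RKT = 30°  [△RKT]
2. ∠APR = 30°  [PA∥KT, corresponding at P]
3. ∠APK = 150°  [linear pair at P on RK]

∠APK = 150°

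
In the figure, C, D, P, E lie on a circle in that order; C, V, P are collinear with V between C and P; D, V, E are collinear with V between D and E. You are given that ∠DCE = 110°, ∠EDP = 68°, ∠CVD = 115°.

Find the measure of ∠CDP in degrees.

1. ∠DPE = 70°  [cyclic CDPE, opposite ∠C+∠P]
2. ∠DEP = 42°  [△DPE]
3. ∠DVP = 65°  [linear pair at V on CP]
4. ∠DCP = 42°  [same arc DP]
5. ∠CPD = 47°  [△DVP]
6. ∠CDP = 91°  [△CDP]

∠CDP = 91°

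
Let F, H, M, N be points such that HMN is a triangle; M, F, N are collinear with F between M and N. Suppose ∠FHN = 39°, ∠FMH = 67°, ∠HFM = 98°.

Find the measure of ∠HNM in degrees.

∠HNM = 59°

1. ∠HFN = 82°  [linear pair at F on MN]
2. ∠FNH = 59°  [△HFN]
3. ∠HNM = 59°  [F on ray NM]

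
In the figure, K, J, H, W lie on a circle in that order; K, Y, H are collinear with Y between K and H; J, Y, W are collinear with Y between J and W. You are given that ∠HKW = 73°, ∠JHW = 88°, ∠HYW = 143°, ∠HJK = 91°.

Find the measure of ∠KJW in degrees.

∠KJW = 18°

1. ∠HJW = 73°  [same arc HW]
2. ∠HWJ = 19°  [△JHW]
3. ∠JYK = 143°  [vertical angles at Y]
4. ∠HKJ = 19°  [same arc JH]
5. ∠KJW = 18°  [△KYJ]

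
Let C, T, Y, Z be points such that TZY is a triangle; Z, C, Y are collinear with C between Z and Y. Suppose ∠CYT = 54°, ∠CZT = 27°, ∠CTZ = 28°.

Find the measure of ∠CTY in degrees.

∠CTY = 71°

1. ∠TCZ = 125°  [△TZC]
2. ∠TCY = 55°  [linear pair at C on ZY]
3. ∠CTY = 71°  [△TCY]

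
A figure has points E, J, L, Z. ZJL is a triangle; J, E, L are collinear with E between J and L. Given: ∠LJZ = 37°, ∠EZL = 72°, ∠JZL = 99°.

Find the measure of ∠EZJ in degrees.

∠EZJ = 27°

1. ∠JLZ = 44°  [△ZJL]
2. ∠EJZ = 37°  [E on ray JL]
3. ∠ELZ = 44°  [E on ray LJ]
4. ∠LEZ = 64°  [△ZEL]
5. ∠JEZ = 116°  [linear pair at E on JL]
6. ∠EZJ = 27°  [△ZJE]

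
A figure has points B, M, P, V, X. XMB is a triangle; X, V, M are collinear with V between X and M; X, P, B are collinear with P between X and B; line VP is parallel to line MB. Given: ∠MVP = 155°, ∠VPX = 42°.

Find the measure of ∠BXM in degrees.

1. ∠PVX = 25°  [linear pair at V on XM]
2. ∠PXV = 113°  [△XVP]
3. ∠BXM = 113°  [V on XM, P on XB]

∠BXM = 113°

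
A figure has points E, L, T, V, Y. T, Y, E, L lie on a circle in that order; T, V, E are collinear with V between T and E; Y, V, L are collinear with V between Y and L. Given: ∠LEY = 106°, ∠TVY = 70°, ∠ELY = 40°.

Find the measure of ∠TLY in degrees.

∠TLY = 36°

1. ∠EYL = 34°  [△YEL]
2. ∠EVL = 70°  [vertical angles at V]
3. ∠ETL = 34°  [same arc EL]
4. ∠LVT = 110°  [linear pair at V on TE]
5. ∠TLY = 36°  [△TVL]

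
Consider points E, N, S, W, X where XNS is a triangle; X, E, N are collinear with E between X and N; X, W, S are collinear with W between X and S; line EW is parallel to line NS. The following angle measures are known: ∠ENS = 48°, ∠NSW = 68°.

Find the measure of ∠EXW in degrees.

1. ∠SNX = 48°  [E on ray NX]
2. ∠NSX = 68°  [W on ray SX]
3. ∠NXS = 64°  [△XNS]
4. ∠EXW = 64°  [E on XN, W on XS]

∠EXW = 64°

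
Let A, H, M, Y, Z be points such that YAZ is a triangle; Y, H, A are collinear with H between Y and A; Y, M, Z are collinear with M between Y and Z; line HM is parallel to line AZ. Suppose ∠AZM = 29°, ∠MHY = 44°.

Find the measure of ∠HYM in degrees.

∠HYM = 107°

1. ∠AZY = 29°  [M on ray ZY]
2. ∠YAZ = 44°  [HM∥AZ, corresponding at H]
3. ∠AYZ = 107°  [△YAZ]
4. ∠HYM = 107°  [H on YA, M on YZ]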